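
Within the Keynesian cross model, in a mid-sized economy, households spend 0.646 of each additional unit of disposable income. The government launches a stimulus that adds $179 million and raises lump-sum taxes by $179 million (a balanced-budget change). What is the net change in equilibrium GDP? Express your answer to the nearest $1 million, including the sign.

+$179 million

Expenditure multiplier = 1/(1 − MPC) = 1/(1 − 0.646) = 1/0.354 ≈ 2.825.
ΔG contributes k·ΔG = (+$179 million) / 0.354 ≈ +$505.6 million.
ΔT of +$179 million changes first-round spending by −c·ΔT = −$115.634 million, contributing k·(−c·ΔT) = (−$115.634 million) / 0.354 ≈ −$326.6 million.
With ΔG = ΔT and no other leakages, the balanced-budget multiplier is 1, so ΔY = ΔG = +$179 million.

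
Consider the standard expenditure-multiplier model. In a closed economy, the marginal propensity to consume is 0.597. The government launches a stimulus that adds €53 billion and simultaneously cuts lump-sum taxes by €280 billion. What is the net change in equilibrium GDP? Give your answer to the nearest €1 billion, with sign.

+€546 billion

Expenditure multiplier = 1/(1 − MPC) = 1/(1 − 0.597) = 1/0.403 ≈ 2.481.
ΔG contributes k·ΔG = (+€53 billion) / 0.403 ≈ +€131.5 billion.
ΔT of −€280 billion changes first-round spending by −c·ΔT = +€167.16 billion, contributing k·(−c·ΔT) = (+€167.16 billion) / 0.403 ≈ +€414.8 billion.
Net ΔY = k(ΔG − c·ΔT) = (+€220.16 billion) / 0.403 ≈ +€546 billion.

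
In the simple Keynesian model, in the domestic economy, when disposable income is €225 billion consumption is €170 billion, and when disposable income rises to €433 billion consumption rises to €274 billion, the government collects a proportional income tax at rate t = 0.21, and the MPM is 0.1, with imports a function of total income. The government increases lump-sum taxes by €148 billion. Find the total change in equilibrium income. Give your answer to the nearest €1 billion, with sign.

MPC = ΔC/ΔYd = (274 − 170)/(433 − 225) = 104/208 = 0.5.
A lump-sum tax change of +€148 billion shifts disposable income by −€148 billion; first-round consumption changes by −c × ΔT = −0.5 × (+€148 billion) = −€74 billion.
Expenditure multiplier = 1/(1 − c(1−t) + m) = 1/(1 − 0.5×0.79 + 0.1) = 1/0.705 ≈ 1.418.
The tax multiplier is −c × k ≈ −0.709, so ΔY = k × (−c·ΔT) = (−€74 billion) / 0.705 ≈ −€105 billion.

−€105 billion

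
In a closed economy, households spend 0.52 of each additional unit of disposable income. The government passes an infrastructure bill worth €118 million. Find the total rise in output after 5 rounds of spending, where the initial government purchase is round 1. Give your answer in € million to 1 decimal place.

Round 1 adds ΔG = €118 million; each later round is MPC = 0.52 times the previous.
After 5 rounds: 118 + 61.36 + 31.9072 + 16.591744 + 8.62770688 = ΔG·(1 − c^5)/(1 − c) = 118 × (1 − 0.0380204032)/0.48 ≈ €236.5 million.

€236.5 million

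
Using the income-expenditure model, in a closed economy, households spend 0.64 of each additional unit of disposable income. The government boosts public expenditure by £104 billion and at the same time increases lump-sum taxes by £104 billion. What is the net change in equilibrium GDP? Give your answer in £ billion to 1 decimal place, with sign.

+£104.0 billion

Expenditure multiplier = 1/(1 − MPC) = 1/(1 − 0.64) = 1/0.36 ≈ 2.778.
ΔG contributes k·ΔG = (+£104 billion) / 0.36 ≈ +£288.9 billion.
ΔT of +£104 billion changes first-round spending by −c·ΔT = −£66.56 billion, contributing k·(−c·ΔT) = (−£66.56 billion) / 0.36 ≈ −£184.9 billion.
With ΔG = ΔT and no other leakages, the balanced-budget multiplier is 1, so ΔY = ΔG = +£104 billion.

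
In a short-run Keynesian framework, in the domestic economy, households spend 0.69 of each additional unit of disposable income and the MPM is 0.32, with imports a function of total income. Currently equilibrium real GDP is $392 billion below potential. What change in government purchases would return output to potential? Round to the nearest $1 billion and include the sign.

Spending multiplier = 1/(1 − c + m) = 1/(1 − 0.69 + 0.32) = 1/0.63 ≈ 1.587.
Need ΔY = +$392 billion, so ΔG = ΔY/k = (+$392 billion) × 0.63 ≈ +$247 billion.
The government should increase government purchases by $247 billion.

+$247 billion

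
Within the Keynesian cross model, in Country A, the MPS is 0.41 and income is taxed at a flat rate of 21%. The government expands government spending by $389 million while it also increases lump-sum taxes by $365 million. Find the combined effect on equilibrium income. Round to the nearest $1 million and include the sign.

+$325 million

MPC = 1 − MPS = 1 − 0.41 = 0.59.
Expenditure multiplier = 1/(1 − c(1−t)) = 1/(1 − 0.59×0.79) = 1/0.5339 ≈ 1.873.
ΔG contributes k·ΔG = (+$389 million) / 0.5339 ≈ +$728.6 million.
ΔT of +$365 million changes first-round spending by −c·ΔT = −$215.35 million, contributing k·(−c·ΔT) = (−$215.35 million) / 0.5339 ≈ −$403.4 million.
Net ΔY = k(ΔG − c·ΔT) = (+$173.65 million) / 0.5339 ≈ +$325 million.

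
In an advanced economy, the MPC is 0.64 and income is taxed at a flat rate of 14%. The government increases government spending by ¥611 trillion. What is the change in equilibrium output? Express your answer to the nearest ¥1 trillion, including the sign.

+¥1,359 trillion

Expenditure multiplier = 1/(1 − c(1−t)) = 1/(1 − 0.64×0.86) = 1/0.4496 ≈ 2.224.
ΔY = k × ΔG = (+¥611 trillion) / 0.4496 ≈ +¥1,359 trillion.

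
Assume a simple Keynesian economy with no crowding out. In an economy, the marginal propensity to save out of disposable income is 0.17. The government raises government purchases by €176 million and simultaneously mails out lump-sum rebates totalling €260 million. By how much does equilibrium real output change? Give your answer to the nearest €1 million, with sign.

MPC = 1 − MPS = 1 − 0.17 = 0.83.
Expenditure multiplier = 1/(1 − MPC) = 1/(1 − 0.83) = 1/0.17 ≈ 5.882.
ΔG contributes k·ΔG = (+€176 million) / 0.17 ≈ +€1,035.3 million.
ΔT of −€260 million changes first-round spending by −c·ΔT = +€215.8 million, contributing k·(−c·ΔT) = (+€215.8 million) / 0.17 ≈ +€1,269.4 million.
Net ΔY = k(ΔG − c·ΔT) = (+€391.8 million) / 0.17 ≈ +€2,305 million.

+€2,305 million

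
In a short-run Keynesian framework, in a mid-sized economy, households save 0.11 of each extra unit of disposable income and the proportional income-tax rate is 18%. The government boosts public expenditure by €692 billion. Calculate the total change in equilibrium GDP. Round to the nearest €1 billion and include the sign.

+€2,561 billion

MPC = 1 − MPS = 1 − 0.11 = 0.89.
Government-spending multiplier = 1/(1 − c(1−t)) = 1/(1 − 0.89×0.82) = 1/0.2702 ≈ 3.701.
ΔY = k × ΔG = (+€692 billion) / 0.2702 ≈ +€2,561 billion.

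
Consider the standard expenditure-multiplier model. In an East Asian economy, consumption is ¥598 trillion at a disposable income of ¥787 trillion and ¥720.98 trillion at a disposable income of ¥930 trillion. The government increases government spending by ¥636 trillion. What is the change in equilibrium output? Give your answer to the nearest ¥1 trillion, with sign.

MPC = ΔC/ΔYd = (720.98 − 598)/(930 − 787) = 122.98/143 = 0.86.
Government-spending multiplier = 1/(1 − MPC) = 1/(1 − 0.86) = 1/0.14 ≈ 7.143.
ΔY = k × ΔG = (+¥636 trillion) / 0.14 ≈ +¥4,543 trillion.

+¥4,543 trillion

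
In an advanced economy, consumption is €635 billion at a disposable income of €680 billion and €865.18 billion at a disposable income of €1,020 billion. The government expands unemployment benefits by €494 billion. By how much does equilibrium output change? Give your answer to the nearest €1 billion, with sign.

MPC = ΔC/ΔYd = (865.18 − 635)/(1,020 − 680) = 230.18/340 = 0.677.
The transfer change shifts disposable income by +€494 billion, so first-round consumption changes by c·ΔTR = 0.677 × (+€494 billion) = +€334.438 billion.
Expenditure multiplier = 1/(1 − MPC) = 1/(1 − 0.677) = 1/0.323 ≈ 3.096.
The transfer multiplier is c × k ≈ 2.096, so ΔY = k × (c·ΔTR) = (+€334.438 billion) / 0.323 ≈ +€1,035 billion.

+€1,035 billion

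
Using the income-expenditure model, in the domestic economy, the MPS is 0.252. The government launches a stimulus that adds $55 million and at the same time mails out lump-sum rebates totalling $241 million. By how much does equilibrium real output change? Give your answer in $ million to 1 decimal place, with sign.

MPC = 1 − MPS = 1 − 0.252 = 0.748.
Expenditure multiplier = 1/(1 − MPC) = 1/(1 − 0.748) = 1/0.252 ≈ 3.968.
ΔG contributes k·ΔG = (+$55 million) / 0.252 ≈ +$218.3 million.
ΔT of −$241 million changes first-round spending by −c·ΔT = +$180.268 million, contributing k·(−c·ΔT) = (+$180.268 million) / 0.252 ≈ +$715.3 million.
Net ΔY = k(ΔG − c·ΔT) = (+$235.268 million) / 0.252 ≈ +$933.6 million.

+$933.6 million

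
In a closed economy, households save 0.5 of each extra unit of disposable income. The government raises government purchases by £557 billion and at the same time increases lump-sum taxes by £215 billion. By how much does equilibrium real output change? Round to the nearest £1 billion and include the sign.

+£899 billion

MPC = 1 − MPS = 1 − 0.5 = 0.5.
Expenditure multiplier = 1/(1 − MPC) = 1/(1 − 0.5) = 1/0.5 = 2.
ΔG contributes k·ΔG = (+£557 billion) / 0.5 = +£1,114 billion.
ΔT of +£215 billion changes first-round spending by −c·ΔT = −£107.5 billion, contributing k·(−c·ΔT) = (−£107.5 billion) / 0.5 = −£215 billion.
Net ΔY = k(ΔG − c·ΔT) = (+£449.5 billion) / 0.5 = +£899 billion.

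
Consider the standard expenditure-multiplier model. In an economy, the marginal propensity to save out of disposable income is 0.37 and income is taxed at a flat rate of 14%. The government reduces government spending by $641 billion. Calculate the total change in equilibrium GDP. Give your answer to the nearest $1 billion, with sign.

MPC = 1 − MPS = 1 − 0.37 = 0.63.
Government-spending multiplier = 1/(1 − c(1−t)) = 1/(1 − 0.63×0.86) = 1/0.4582 ≈ 2.182.
ΔY = k × ΔG = (−$641 billion) / 0.4582 ≈ −$1,399 billion.

−$1,399 billion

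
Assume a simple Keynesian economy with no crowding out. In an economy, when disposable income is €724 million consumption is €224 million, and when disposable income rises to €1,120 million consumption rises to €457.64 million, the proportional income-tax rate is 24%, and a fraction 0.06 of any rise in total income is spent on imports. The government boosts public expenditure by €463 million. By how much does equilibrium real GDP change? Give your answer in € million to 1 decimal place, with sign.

MPC = ΔC/ΔYd = (457.64 − 224)/(1,120 − 724) = 233.64/396 = 0.59.
Government-spending multiplier = 1/(1 − c(1−t) + m) = 1/(1 − 0.59×0.76 + 0.06) = 1/0.6116 ≈ 1.635.
ΔY = k × ΔG = (+€463 million) / 0.6116 ≈ +€757 million.

+€757.0 million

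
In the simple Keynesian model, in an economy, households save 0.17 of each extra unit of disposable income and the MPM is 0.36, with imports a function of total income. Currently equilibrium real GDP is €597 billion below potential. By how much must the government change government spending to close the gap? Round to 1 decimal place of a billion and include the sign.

+€316.4 billion

MPC = 1 − MPS = 1 − 0.17 = 0.83.
Spending multiplier = 1/(1 − c + m) = 1/(1 − 0.83 + 0.36) = 1/0.53 ≈ 1.887.
Need ΔY = +€597 billion, so ΔG = ΔY/k = (+€597 billion) × 0.53 ≈ +€316.4 billion.
The government should increase government spending by €316.4 billion.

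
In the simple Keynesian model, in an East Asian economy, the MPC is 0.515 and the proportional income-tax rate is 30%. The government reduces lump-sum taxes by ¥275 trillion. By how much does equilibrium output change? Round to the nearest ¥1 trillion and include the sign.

A lump-sum tax change of −¥275 trillion shifts disposable income by +¥275 trillion; first-round consumption changes by −c × ΔT = −0.515 × (−¥275 trillion) = +¥141.625 trillion.
Expenditure multiplier = 1/(1 − c(1−t)) = 1/(1 − 0.515×0.7) = 1/0.6395 ≈ 1.564.
The tax multiplier is −c × k ≈ −0.805, so ΔY = k × (−c·ΔT) = (+¥141.625 trillion) / 0.6395 ≈ +¥221 trillion.

+¥221 trillion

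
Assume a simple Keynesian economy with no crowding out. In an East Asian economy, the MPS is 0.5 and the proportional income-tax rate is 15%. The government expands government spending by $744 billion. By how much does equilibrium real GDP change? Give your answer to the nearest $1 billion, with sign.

+$1,294 billion

MPC = 1 − MPS = 1 − 0.5 = 0.5.
Expenditure multiplier = 1/(1 − c(1−t)) = 1/(1 − 0.5×0.85) = 1/0.575 ≈ 1.739.
ΔY = k × ΔG = (+$744 billion) / 0.575 ≈ +$1,294 billion.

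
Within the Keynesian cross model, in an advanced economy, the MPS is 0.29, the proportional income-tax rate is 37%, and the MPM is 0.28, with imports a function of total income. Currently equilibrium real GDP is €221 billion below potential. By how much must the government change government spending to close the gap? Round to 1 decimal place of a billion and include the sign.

MPC = 1 − MPS = 1 − 0.29 = 0.71.
Spending multiplier = 1/(1 − c(1−t) + m) = 1/(1 − 0.71×0.63 + 0.28) = 1/0.8327 ≈ 1.201.
Need ΔY = +€221 billion, so ΔG = ΔY/k = (+€221 billion) × 0.8327 ≈ +€184 billion.
The government should increase government spending by €184 billion.

+€184.0 billion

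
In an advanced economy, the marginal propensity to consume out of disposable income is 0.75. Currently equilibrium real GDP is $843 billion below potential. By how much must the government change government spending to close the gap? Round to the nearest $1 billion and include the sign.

+$211 billion

Spending multiplier = 1/(1 − MPC) = 1/(1 − 0.75) = 1/0.25 = 4.
Need ΔY = +$843 billion, so ΔG = ΔY/k = (+$843 billion) × 0.25 ≈ +$211 billion.
The government should increase government spending by $211 billion.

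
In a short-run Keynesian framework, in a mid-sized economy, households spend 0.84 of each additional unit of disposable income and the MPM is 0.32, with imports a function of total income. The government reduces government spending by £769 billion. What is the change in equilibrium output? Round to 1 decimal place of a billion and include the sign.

−£1,602.1 billion

Expenditure multiplier = 1/(1 − c + m) = 1/(1 − 0.84 + 0.32) = 1/0.48 ≈ 2.083.
ΔY = k × ΔG = (−£769 billion) / 0.48 ≈ −£1,602.1 billion.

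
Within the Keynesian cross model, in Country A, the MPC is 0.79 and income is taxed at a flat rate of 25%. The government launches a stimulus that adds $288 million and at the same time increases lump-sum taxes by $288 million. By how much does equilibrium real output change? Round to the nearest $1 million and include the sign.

+$148 million

Expenditure multiplier = 1/(1 − c(1−t)) = 1/(1 − 0.79×0.75) = 1/0.4075 ≈ 2.454.
ΔG contributes k·ΔG = (+$288 million) / 0.4075 ≈ +$706.7 million.
ΔT of +$288 million changes first-round spending by −c·ΔT = −$227.52 million, contributing k·(−c·ΔT) = (−$227.52 million) / 0.4075 ≈ −$558.3 million.
Net ΔY = k(ΔG − c·ΔT) = (+$60.48 million) / 0.4075 ≈ +$148 million.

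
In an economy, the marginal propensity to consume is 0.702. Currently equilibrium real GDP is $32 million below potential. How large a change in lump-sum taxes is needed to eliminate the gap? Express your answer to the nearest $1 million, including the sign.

−$14 million

Spending multiplier = 1/(1 − MPC) = 1/(1 − 0.702) = 1/0.298 ≈ 3.356.
Tax multiplier = −c·k = −0.702/0.298 ≈ −2.356. Need ΔY = +$32 million, so ΔT = ΔY/(−c·k) = −(+$32 million) × 0.298 / 0.702 ≈ −$14 million.
The government should cut lump-sum taxes by $14 million.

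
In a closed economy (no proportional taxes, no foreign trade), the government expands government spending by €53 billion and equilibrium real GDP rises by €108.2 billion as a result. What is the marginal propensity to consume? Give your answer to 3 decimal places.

0.510

Implied spending multiplier k = ΔY/ΔG = 108.2/53 ≈ 2.0415.
Since k = 1/(1 − MPC), MPC = 1 − 1/k = 1 − ΔG/ΔY = 1 − 53/108.2 ≈ 0.510.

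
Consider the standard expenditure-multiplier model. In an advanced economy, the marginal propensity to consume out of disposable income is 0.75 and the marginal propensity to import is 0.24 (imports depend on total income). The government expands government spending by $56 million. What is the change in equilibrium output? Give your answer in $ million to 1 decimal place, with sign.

+$114.3 million

Government-spending multiplier = 1/(1 − c + m) = 1/(1 − 0.75 + 0.24) = 1/0.49 ≈ 2.041.
ΔY = k × ΔG = (+$56 million) / 0.49 ≈ +$114.3 million.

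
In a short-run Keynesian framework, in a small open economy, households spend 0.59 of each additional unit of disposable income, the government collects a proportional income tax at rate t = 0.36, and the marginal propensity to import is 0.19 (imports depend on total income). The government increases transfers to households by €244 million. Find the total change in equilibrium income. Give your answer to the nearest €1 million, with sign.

The transfer change shifts disposable income by +€244 million, so first-round consumption changes by c·ΔTR = 0.59 × (+€244 million) = +€143.96 million.
Expenditure multiplier = 1/(1 − c(1−t) + m) = 1/(1 − 0.59×0.64 + 0.19) = 1/0.8124 ≈ 1.231.
The transfer multiplier is c × k ≈ 0.726, so ΔY = k × (c·ΔTR) = (+€143.96 million) / 0.8124 ≈ +€177 million.

+€177 million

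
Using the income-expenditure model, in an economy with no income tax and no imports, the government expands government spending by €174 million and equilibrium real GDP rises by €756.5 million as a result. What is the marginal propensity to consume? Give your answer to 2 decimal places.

Implied spending multiplier k = ΔY/ΔG = 756.5/174 ≈ 4.3477.
Since k = 1/(1 − MPC), MPC = 1 − 1/k = 1 − ΔG/ΔY = 1 − 174/756.5 ≈ 0.77.

0.77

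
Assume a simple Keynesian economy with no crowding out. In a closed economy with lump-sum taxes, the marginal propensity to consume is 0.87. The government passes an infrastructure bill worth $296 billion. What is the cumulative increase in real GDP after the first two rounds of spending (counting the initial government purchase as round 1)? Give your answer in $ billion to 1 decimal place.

$553.5 billion

Round 1 adds ΔG = $296 billion; each later round is MPC = 0.87 times the previous.
After 2 rounds: 296 + 257.52 = ΔG·(1 − c^2)/(1 − c) = 296 × (1 − 0.7569)/0.13 ≈ $553.5 billion.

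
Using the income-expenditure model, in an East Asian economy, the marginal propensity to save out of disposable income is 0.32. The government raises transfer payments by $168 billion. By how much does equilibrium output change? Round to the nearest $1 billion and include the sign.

MPC = 1 − MPS = 1 − 0.32 = 0.68.
The transfer change shifts disposable income by +$168 billion, so first-round consumption changes by c·ΔTR = 0.68 × (+$168 billion) = +$114.24 billion.
Expenditure multiplier = 1/(1 − MPC) = 1/(1 − 0.68) = 1/0.32 = 3.125.
The transfer multiplier is c × k = 2.125, so ΔY = k × (c·ΔTR) = (+$114.24 billion) / 0.32 = +$357 billion.

+$357 billion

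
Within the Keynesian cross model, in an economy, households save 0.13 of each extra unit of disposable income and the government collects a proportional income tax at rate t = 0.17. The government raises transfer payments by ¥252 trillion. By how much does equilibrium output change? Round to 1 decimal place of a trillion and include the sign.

+¥788.9 trillion

MPC = 1 − MPS = 1 − 0.13 = 0.87.
The transfer change shifts disposable income by +¥252 trillion, so first-round consumption changes by c·ΔTR = 0.87 × (+¥252 trillion) = +¥219.24 trillion.
Expenditure multiplier = 1/(1 − c(1−t)) = 1/(1 − 0.87×0.83) = 1/0.2779 ≈ 3.598.
The transfer multiplier is c × k ≈ 3.131, so ΔY = k × (c·ΔTR) = (+¥219.24 trillion) / 0.2779 ≈ +¥788.9 trillion.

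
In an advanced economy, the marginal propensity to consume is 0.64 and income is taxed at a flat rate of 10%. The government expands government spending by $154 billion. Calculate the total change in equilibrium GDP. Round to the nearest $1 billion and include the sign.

Spending multiplier = 1/(1 − c(1−t)) = 1/(1 − 0.64×0.9) = 1/0.424 ≈ 2.358.
ΔY = k × ΔG = (+$154 billion) / 0.424 ≈ +$363 billion.

+$363 billion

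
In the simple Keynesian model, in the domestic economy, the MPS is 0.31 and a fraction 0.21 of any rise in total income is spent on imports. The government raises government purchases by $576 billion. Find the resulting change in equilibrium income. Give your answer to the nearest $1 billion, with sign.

+$1,108 billion

MPC = 1 − MPS = 1 − 0.31 = 0.69.
Government-spending multiplier = 1/(1 − c + m) = 1/(1 − 0.69 + 0.21) = 1/0.52 ≈ 1.923.
ΔY = k × ΔG = (+$576 billion) / 0.52 ≈ +$1,108 billion.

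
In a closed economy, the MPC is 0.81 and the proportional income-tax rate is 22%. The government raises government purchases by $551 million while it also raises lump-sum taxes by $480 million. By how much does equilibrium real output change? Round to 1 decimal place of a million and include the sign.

+$440.5 million

Expenditure multiplier = 1/(1 − c(1−t)) = 1/(1 − 0.81×0.78) = 1/0.3682 ≈ 2.716.
ΔG contributes k·ΔG = (+$551 million) / 0.3682 ≈ +$1,496.5 million.
ΔT of +$480 million changes first-round spending by −c·ΔT = −$388.8 million, contributing k·(−c·ΔT) = (−$388.8 million) / 0.3682 ≈ −$1,055.9 million.
Net ΔY = k(ΔG − c·ΔT) = (+$162.2 million) / 0.3682 ≈ +$440.5 million.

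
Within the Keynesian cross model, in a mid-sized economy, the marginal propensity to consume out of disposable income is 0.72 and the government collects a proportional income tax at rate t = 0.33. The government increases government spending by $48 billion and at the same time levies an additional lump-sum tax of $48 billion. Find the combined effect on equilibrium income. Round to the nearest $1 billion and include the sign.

Expenditure multiplier = 1/(1 − c(1−t)) = 1/(1 − 0.72×0.67) = 1/0.5176 ≈ 1.932.
ΔG contributes k·ΔG = (+$48 billion) / 0.5176 ≈ +$92.7 billion.
ΔT of +$48 billion changes first-round spending by −c·ΔT = −$34.56 billion, contributing k·(−c·ΔT) = (−$34.56 billion) / 0.5176 ≈ −$66.8 billion.
Net ΔY = k(ΔG − c·ΔT) = (+$13.44 billion) / 0.5176 ≈ +$26 billion.

+$26 billion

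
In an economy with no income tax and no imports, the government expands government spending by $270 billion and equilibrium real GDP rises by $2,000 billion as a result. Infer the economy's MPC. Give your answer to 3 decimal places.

0.865

Implied spending multiplier k = ΔY/ΔG = 2,000/270 ≈ 7.4074.
Since k = 1/(1 − MPC), MPC = 1 − 1/k = 1 − ΔG/ΔY = 1 − 270/2,000 = 0.865.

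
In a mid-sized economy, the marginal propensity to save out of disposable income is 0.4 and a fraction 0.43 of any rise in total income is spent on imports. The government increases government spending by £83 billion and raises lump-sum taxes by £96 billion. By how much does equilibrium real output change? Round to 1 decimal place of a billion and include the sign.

+£30.6 billion

MPC = 1 − MPS = 1 − 0.4 = 0.6.
Expenditure multiplier = 1/(1 − c + m) = 1/(1 − 0.6 + 0.43) = 1/0.83 ≈ 1.205.
ΔG contributes k·ΔG = (+£83 billion) / 0.83 = +£100 billion.
ΔT of +£96 billion changes first-round spending by −c·ΔT = −£57.6 billion, contributing k·(−c·ΔT) = (−£57.6 billion) / 0.83 ≈ −£69.4 billion.
Net ΔY = k(ΔG − c·ΔT) = (+£25.4 billion) / 0.83 ≈ +£30.6 billion.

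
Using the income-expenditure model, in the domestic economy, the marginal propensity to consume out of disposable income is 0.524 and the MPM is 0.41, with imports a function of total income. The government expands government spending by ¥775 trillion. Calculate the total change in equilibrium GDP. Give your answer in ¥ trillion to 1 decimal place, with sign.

Expenditure multiplier = 1/(1 − c + m) = 1/(1 − 0.524 + 0.41) = 1/0.886 ≈ 1.129.
ΔY = k × ΔG = (+¥775 trillion) / 0.886 ≈ +¥874.7 trillion.

+¥874.7 trillion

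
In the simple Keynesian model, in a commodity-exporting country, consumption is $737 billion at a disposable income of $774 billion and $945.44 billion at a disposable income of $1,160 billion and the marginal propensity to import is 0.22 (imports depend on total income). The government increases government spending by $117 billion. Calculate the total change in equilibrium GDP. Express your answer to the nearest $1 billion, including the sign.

+$172 billion

MPC = ΔC/ΔYd = (945.44 − 737)/(1,160 − 774) = 208.44/386 = 0.54.
Expenditure multiplier = 1/(1 − c + m) = 1/(1 − 0.54 + 0.22) = 1/0.68 ≈ 1.471.
ΔY = k × ΔG = (+$117 billion) / 0.68 ≈ +$172 billion.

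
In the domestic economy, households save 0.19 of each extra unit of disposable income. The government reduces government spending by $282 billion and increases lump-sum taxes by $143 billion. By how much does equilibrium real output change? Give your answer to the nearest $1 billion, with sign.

MPC = 1 − MPS = 1 − 0.19 = 0.81.
Expenditure multiplier = 1/(1 − MPC) = 1/(1 − 0.81) = 1/0.19 ≈ 5.263.
ΔG contributes k·ΔG = (−$282 billion) / 0.19 ≈ −$1,484.2 billion.
ΔT of +$143 billion changes first-round spending by −c·ΔT = −$115.83 billion, contributing k·(−c·ΔT) = (−$115.83 billion) / 0.19 ≈ −$609.6 billion.
Net ΔY = k(ΔG − c·ΔT) = (−$397.83 billion) / 0.19 ≈ −$2,094 billion.

−$2,094 billion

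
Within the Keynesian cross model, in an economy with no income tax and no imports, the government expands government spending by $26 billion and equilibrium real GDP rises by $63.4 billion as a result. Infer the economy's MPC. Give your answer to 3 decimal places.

Implied spending multiplier k = ΔY/ΔG = 63.4/26 ≈ 2.4385.
Since k = 1/(1 − MPC), MPC = 1 − 1/k = 1 − ΔG/ΔY = 1 − 26/63.4 ≈ 0.590.

0.590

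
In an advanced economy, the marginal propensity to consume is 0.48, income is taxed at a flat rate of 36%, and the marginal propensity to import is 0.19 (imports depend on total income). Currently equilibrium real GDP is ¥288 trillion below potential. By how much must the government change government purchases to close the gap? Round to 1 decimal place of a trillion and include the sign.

+¥254.2 trillion

Spending multiplier = 1/(1 − c(1−t) + m) = 1/(1 − 0.48×0.64 + 0.19) = 1/0.8828 ≈ 1.133.
Need ΔY = +¥288 trillion, so ΔG = ΔY/k = (+¥288 trillion) × 0.8828 ≈ +¥254.2 trillion.
The government should increase government purchases by ¥254.2 trillion.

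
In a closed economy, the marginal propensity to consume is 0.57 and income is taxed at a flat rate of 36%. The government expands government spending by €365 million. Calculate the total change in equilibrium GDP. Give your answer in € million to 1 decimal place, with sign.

+€574.6 million

Government-spending multiplier = 1/(1 − c(1−t)) = 1/(1 − 0.57×0.64) = 1/0.6352 ≈ 1.574.
ΔY = k × ΔG = (+€365 million) / 0.6352 ≈ +€574.6 million.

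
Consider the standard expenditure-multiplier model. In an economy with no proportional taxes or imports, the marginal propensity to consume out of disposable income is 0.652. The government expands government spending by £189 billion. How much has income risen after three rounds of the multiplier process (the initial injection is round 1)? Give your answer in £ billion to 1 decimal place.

£392.6 billion

Round 1 adds ΔG = £189 billion; each later round is MPC = 0.652 times the previous.
After 3 rounds: 189 + 123.228 + 80.344656 = ΔG·(1 − c^3)/(1 − c) = 189 × (1 − 0.277167808)/0.348 ≈ £392.6 billion.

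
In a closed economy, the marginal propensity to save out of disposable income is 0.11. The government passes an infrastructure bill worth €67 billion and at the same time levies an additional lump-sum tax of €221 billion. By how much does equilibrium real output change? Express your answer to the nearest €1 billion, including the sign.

MPC = 1 − MPS = 1 − 0.11 = 0.89.
Expenditure multiplier = 1/(1 − MPC) = 1/(1 − 0.89) = 1/0.11 ≈ 9.091.
ΔG contributes k·ΔG = (+€67 billion) / 0.11 ≈ +€609.1 billion.
ΔT of +€221 billion changes first-round spending by −c·ΔT = −€196.69 billion, contributing k·(−c·ΔT) = (−€196.69 billion) / 0.11 ≈ −€1,788.1 billion.
Net ΔY = k(ΔG − c·ΔT) = (−€129.69 billion) / 0.11 = −€1,179 billion.

−€1,179 billion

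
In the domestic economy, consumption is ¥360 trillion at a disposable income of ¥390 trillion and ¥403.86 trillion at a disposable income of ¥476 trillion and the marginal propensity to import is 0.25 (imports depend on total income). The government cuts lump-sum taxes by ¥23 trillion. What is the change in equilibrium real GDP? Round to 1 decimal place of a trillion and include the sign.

MPC = ΔC/ΔYd = (403.86 − 360)/(476 − 390) = 43.86/86 = 0.51.
A lump-sum tax change of −¥23 trillion shifts disposable income by +¥23 trillion; first-round consumption changes by −c × ΔT = −0.51 × (−¥23 trillion) = +¥11.73 trillion.
Expenditure multiplier = 1/(1 − c + m) = 1/(1 − 0.51 + 0.25) = 1/0.74 ≈ 1.351.
The tax multiplier is −c × k ≈ −0.689, so ΔY = k × (−c·ΔT) = (+¥11.73 trillion) / 0.74 ≈ +¥15.9 trillion.

+¥15.9 trillion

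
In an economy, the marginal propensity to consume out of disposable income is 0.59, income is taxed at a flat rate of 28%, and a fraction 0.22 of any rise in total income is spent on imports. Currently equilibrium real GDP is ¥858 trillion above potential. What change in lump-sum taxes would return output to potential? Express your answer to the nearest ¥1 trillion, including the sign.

+¥1,156 trillion

Spending multiplier = 1/(1 − c(1−t) + m) = 1/(1 − 0.59×0.72 + 0.22) = 1/0.7952 ≈ 1.258.
Tax multiplier = −c·k = −0.59/0.7952 ≈ −0.742. Need ΔY = −¥858 trillion, so ΔT = ΔY/(−c·k) = −(−¥858 trillion) × 0.7952 / 0.59 ≈ +¥1,156 trillion.
The government should raise lump-sum taxes by ¥1,156 trillion.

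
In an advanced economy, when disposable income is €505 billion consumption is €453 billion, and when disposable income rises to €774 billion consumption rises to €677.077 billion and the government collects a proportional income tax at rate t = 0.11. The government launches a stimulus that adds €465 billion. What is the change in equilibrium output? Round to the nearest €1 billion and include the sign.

MPC = ΔC/ΔYd = (677.077 − 453)/(774 − 505) = 224.077/269 = 0.833.
Expenditure multiplier = 1/(1 − c(1−t)) = 1/(1 − 0.833×0.89) = 1/0.25863 ≈ 3.867.
ΔY = k × ΔG = (+€465 billion) / 0.25863 ≈ +€1,798 billion.

+€1,798 billion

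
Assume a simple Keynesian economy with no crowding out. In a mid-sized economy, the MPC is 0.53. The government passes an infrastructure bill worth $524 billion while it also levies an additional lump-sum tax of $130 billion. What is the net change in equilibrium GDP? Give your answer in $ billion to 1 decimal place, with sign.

+$968.3 billion

Expenditure multiplier = 1/(1 − MPC) = 1/(1 − 0.53) = 1/0.47 ≈ 2.128.
ΔG contributes k·ΔG = (+$524 billion) / 0.47 ≈ +$1,114.9 billion.
ΔT of +$130 billion changes first-round spending by −c·ΔT = −$68.9 billion, contributing k·(−c·ΔT) = (−$68.9 billion) / 0.47 ≈ −$146.6 billion.
Net ΔY = k(ΔG − c·ΔT) = (+$455.1 billion) / 0.47 ≈ +$968.3 billion.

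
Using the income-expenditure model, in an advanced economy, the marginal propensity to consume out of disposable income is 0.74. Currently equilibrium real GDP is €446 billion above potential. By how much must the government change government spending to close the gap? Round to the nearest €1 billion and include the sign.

−€116 billion

Spending multiplier = 1/(1 − MPC) = 1/(1 − 0.74) = 1/0.26 ≈ 3.846.
Need ΔY = −€446 billion, so ΔG = ΔY/k = (−€446 billion) × 0.26 ≈ −€116 billion.
The government should cut government spending by €116 billion.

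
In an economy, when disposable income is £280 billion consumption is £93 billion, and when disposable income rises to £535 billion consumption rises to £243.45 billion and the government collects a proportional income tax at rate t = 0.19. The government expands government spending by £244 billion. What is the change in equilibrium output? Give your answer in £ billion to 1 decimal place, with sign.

MPC = ΔC/ΔYd = (243.45 − 93)/(535 − 280) = 150.45/255 = 0.59.
Expenditure multiplier = 1/(1 − c(1−t)) = 1/(1 − 0.59×0.81) = 1/0.5221 ≈ 1.915.
ΔY = k × ΔG = (+£244 billion) / 0.5221 ≈ +£467.3 billion.

+£467.3 billion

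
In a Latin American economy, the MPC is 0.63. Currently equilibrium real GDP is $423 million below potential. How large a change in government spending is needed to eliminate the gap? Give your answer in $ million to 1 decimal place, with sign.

+$156.5 million

Spending multiplier = 1/(1 − MPC) = 1/(1 − 0.63) = 1/0.37 ≈ 2.703.
Need ΔY = +$423 million, so ΔG = ΔY/k = (+$423 million) × 0.37 ≈ +$156.5 million.
The government should increase government spending by $156.5 million.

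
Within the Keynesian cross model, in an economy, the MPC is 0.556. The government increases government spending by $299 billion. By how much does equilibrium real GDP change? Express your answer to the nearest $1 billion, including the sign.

Spending multiplier = 1/(1 − MPC) = 1/(1 − 0.556) = 1/0.444 ≈ 2.252.
ΔY = k × ΔG = (+$299 billion) / 0.444 ≈ +$673 billion.

+$673 billion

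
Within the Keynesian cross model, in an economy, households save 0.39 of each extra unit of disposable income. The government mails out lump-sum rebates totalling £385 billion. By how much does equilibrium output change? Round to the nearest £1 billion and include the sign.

MPC = 1 − MPS = 1 − 0.39 = 0.61.
A lump-sum tax change of −£385 billion shifts disposable income by +£385 billion; first-round consumption changes by −c × ΔT = −0.61 × (−£385 billion) = +£234.85 billion.
Expenditure multiplier = 1/(1 − MPC) = 1/(1 − 0.61) = 1/0.39 ≈ 2.564.
The tax multiplier is −c × k ≈ −1.564, so ΔY = k × (−c·ΔT) = (+£234.85 billion) / 0.39 ≈ +£602 billion.

+£602 billion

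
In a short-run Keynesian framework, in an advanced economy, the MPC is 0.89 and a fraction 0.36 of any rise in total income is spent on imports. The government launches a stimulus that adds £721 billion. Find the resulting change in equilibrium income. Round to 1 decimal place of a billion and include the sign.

Government-spending multiplier = 1/(1 − c + m) = 1/(1 − 0.89 + 0.36) = 1/0.47 ≈ 2.128.
ΔY = k × ΔG = (+£721 billion) / 0.47 ≈ +£1,534 billion.

+£1,534.0 billion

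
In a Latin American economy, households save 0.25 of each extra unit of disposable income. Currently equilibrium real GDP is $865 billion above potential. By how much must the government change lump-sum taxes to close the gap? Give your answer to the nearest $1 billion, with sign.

+$288 billion

MPC = 1 − MPS = 1 − 0.25 = 0.75.
Spending multiplier = 1/(1 − MPC) = 1/(1 − 0.75) = 1/0.25 = 4.
Tax multiplier = −c·k = −0.75/0.25 = −3. Need ΔY = −$865 billion, so ΔT = ΔY/(−c·k) = −(−$865 billion) × 0.25 / 0.75 ≈ +$288 billion.
The government should raise lump-sum taxes by $288 billion.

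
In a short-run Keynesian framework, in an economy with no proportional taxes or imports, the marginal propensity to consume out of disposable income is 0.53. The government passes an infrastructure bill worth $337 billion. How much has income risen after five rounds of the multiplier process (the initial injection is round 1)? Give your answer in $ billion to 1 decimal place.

$687.0 billion

Round 1 adds ΔG = $337 billion; each later round is MPC = 0.53 times the previous.
After 5 rounds: 337 + 178.61 + 94.6633 + 50.171549 + 26.59092097 = ΔG·(1 − c^5)/(1 − c) = 337 × (1 − 0.0418195493)/0.47 ≈ $687 billion.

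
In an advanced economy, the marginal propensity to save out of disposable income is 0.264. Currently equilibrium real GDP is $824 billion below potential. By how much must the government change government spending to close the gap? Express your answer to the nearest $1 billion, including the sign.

MPC = 1 − MPS = 1 − 0.264 = 0.736.
Spending multiplier = 1/(1 − MPC) = 1/(1 − 0.736) = 1/0.264 ≈ 3.788.
Need ΔY = +$824 billion, so ΔG = ΔY/k = (+$824 billion) × 0.264 ≈ +$218 billion.
The government should increase government spending by $218 billion.

+$218 billion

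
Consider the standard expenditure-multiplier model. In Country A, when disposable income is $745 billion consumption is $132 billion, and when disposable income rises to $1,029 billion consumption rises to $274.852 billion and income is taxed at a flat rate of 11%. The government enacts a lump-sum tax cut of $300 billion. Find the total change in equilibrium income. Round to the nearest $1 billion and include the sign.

MPC = ΔC/ΔYd = (274.852 − 132)/(1,029 − 745) = 142.852/284 = 0.503.
A lump-sum tax change of −$300 billion shifts disposable income by +$300 billion; first-round consumption changes by −c × ΔT = −0.503 × (−$300 billion) = +$150.9 billion.
Expenditure multiplier = 1/(1 − c(1−t)) = 1/(1 − 0.503×0.89) = 1/0.55233 ≈ 1.811.
The tax multiplier is −c × k ≈ −0.911, so ΔY = k × (−c·ΔT) = (+$150.9 billion) / 0.55233 ≈ +$273 billion.

+$273 billion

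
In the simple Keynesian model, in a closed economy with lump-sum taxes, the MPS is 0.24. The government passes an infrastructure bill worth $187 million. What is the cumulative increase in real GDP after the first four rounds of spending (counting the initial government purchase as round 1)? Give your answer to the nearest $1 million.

MPC = 1 − MPS = 1 − 0.24 = 0.76.
Round 1 adds ΔG = $187 million; each later round is MPC = 0.76 times the previous.
After 4 rounds: 187 + 142.12 + 108.0112 + 82.088512 = ΔG·(1 − c^4)/(1 − c) = 187 × (1 − 0.33362176)/0.24 ≈ $519 million.

$519 million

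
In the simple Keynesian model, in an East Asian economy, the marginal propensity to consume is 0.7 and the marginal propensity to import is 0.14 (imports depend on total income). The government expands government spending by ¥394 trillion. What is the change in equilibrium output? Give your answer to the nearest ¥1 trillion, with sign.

Expenditure multiplier = 1/(1 − c + m) = 1/(1 − 0.7 + 0.14) = 1/0.44 ≈ 2.273.
ΔY = k × ΔG = (+¥394 trillion) / 0.44 ≈ +¥895 trillion.

+¥895 trillion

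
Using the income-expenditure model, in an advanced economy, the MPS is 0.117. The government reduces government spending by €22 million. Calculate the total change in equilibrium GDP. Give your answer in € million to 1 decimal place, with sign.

MPC = 1 − MPS = 1 − 0.117 = 0.883.
Expenditure multiplier = 1/(1 − MPC) = 1/(1 − 0.883) = 1/0.117 ≈ 8.547.
ΔY = k × ΔG = (−€22 million) / 0.117 ≈ −€188 million.

−€188.0 million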